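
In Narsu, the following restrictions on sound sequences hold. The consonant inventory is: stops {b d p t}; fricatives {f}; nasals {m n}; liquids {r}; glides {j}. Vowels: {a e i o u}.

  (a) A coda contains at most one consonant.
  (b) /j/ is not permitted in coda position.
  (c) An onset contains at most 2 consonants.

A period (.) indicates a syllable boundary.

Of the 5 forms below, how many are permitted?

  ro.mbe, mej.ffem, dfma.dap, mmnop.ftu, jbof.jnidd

ro.mbe — σ1 onset /r/, coda /∅/ ok; σ2 onset /mb/ (2C), coda /∅/ ok → permitted
mej.ffem — violates constraint (b): syllable 1 coda contains /j/ → not permitted
dfma.dap — violates constraint (c): syllable 1 onset /dfm/ has 3 consonants (> 2) → not permitted
mmnop.ftu — violates constraint (c): syllable 1 onset /mmn/ has 3 consonants (> 2) → not permitted
jbof.jnidd — violates constraint (a): syllable 2 coda /dd/ has 2 consonants (> 1) → not permitted
Permitted: ro.mbe → 1.

1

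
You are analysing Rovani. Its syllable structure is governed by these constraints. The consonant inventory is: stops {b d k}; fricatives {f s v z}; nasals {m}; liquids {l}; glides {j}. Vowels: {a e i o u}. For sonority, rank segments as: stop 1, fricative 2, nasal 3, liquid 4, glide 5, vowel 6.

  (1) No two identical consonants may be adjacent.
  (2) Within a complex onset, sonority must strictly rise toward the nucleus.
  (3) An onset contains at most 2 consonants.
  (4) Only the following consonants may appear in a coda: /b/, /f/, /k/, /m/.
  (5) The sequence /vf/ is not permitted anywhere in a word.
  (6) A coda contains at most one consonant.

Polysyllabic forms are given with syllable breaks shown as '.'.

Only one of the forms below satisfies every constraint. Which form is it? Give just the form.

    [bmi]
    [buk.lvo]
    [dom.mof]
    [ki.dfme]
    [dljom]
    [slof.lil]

[bmi] — σ1 onset /bm/ (1→3 rises), coda /∅/ ok → phonotactically legal
[buk.lvo] — violates constraint 2: syllable 2 onset /lv/: /l/ (liquid, 4) → /v/ (fricative, 2) does not rise → phonotactically illegal
[dom.mof] — violates constraint 1: adjacent identical consonants /mm/ → phonotactically illegal
[ki.dfme] — violates constraint 3: syllable 2 onset /dfm/ has 3 consonants (> 2) → phonotactically illegal
[dljom] — violates constraint 3: syllable 1 onset /dlj/ has 3 consonants (> 2) → phonotactically illegal
[slof.lil] — violates constraint 4: syllable 2 coda contains /l/, which is not a licensed coda consonant → phonotactically illegal

[bmi]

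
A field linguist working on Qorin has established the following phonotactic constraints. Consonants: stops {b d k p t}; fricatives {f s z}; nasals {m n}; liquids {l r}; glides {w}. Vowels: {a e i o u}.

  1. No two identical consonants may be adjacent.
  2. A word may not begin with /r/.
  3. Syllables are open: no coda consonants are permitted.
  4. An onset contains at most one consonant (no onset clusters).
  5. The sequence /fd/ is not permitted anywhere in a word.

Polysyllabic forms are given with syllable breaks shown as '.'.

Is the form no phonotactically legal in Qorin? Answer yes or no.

no — σ1 onset /n/, coda /∅/ ok → phonotactically legal

yes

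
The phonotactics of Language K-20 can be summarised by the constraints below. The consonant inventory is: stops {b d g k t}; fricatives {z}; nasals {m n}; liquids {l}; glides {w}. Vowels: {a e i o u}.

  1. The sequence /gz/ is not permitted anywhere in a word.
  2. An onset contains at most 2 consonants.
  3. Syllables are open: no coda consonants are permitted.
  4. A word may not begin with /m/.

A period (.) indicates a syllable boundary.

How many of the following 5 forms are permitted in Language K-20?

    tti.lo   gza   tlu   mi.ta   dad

tti.lo — σ1 onset /tt/ (2C), coda /∅/ ok; σ2 onset /l/, coda /∅/ ok → permitted
gza — violates constraint 1: contains banned sequence /gz/ → not permitted
tlu — σ1 onset /tl/ (2C), coda /∅/ ok → permitted
mi.ta — violates constraint 4: word begins with /m/ → not permitted
dad — violates constraint 3: syllable 1 coda /d/ has 1 consonant (> 0) → not permitted
Permitted: tti.lo, tlu → 2.

2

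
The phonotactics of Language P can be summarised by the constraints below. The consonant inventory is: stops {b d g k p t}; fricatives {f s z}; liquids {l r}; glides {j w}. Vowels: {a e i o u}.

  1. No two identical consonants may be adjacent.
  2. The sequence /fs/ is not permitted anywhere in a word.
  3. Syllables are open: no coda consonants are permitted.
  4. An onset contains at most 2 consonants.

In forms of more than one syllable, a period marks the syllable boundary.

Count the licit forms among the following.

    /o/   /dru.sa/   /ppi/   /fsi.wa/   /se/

3

/o/ — σ1 onset /∅/, coda /∅/ ok → licit
/dru.sa/ — σ1 onset /dr/ (2C), coda /∅/ ok; σ2 onset /s/, coda /∅/ ok → licit
/ppi/ — violates constraint 1: adjacent identical consonants /pp/ → illicit
/fsi.wa/ — violates constraint 2: contains banned sequence /fs/ → illicit
/se/ — σ1 onset /s/, coda /∅/ ok → licit
Licit: /o/, /dru.sa/, /se/ → 3.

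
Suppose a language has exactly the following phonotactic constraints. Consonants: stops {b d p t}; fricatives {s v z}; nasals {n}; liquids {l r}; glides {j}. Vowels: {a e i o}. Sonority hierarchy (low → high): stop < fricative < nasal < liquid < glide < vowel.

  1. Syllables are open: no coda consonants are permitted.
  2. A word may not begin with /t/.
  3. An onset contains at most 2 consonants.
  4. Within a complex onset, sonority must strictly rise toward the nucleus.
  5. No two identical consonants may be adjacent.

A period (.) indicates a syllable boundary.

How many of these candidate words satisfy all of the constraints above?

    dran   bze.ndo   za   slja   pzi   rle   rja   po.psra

dran — violates constraint 1: syllable 1 coda /n/ has 1 consonant (> 0) → ill-formed
bze.ndo — violates constraint 4: syllable 2 onset /nd/: /n/ (nasal, 3) → /d/ (stop, 1) does not rise → ill-formed
za — σ1 onset /z/, coda /∅/ ok → well-formed
slja — violates constraint 3: syllable 1 onset /slj/ has 3 consonants (> 2) → ill-formed
pzi — σ1 onset /pz/ (1→2 rises), coda /∅/ ok → well-formed
rle — violates constraint 4: syllable 1 onset /rl/: /r/ (liquid, 4) → /l/ (liquid, 4) does not rise → ill-formed
rja — σ1 onset /rj/ (4→5 rises), coda /∅/ ok → well-formed
po.psra — violates constraint 3: syllable 2 onset /psr/ has 3 consonants (> 2) → ill-formed
Well-formed: za, pzi, rja → 3.

3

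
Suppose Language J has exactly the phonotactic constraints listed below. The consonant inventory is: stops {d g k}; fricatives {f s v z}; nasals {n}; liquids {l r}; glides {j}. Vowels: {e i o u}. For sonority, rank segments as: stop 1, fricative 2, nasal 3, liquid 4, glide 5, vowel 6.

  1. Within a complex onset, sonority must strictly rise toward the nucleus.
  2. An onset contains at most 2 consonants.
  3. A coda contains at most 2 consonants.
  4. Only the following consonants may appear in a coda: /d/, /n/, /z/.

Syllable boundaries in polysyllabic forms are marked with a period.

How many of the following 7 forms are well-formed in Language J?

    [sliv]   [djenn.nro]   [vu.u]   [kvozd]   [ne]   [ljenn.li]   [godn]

[sliv] — violates constraint 4: syllable 1 coda contains /v/, which is not a licensed coda consonant → ill-formed
[djenn.nro] — σ1 onset /dj/ (1→5 rises), coda /nn/ (2C) ok; σ2 onset /nr/ (3→4 rises), coda /∅/ ok → well-formed
[vu.u] — σ1 onset /v/, coda /∅/ ok; σ2 onset /∅/, coda /∅/ ok → well-formed
[kvozd] — σ1 onset /kv/ (1→2 rises), coda /zd/ (2C) ok → well-formed
[ne] — σ1 onset /n/, coda /∅/ ok → well-formed
[ljenn.li] — σ1 onset /lj/ (4→5 rises), coda /nn/ (2C) ok; σ2 onset /l/, coda /∅/ ok → well-formed
[godn] — σ1 onset /g/, coda /dn/ (2C) ok → well-formed
Well-formed: [djenn.nro], [vu.u], [kvozd], [ne], [ljenn.li], [godn] → 6.

6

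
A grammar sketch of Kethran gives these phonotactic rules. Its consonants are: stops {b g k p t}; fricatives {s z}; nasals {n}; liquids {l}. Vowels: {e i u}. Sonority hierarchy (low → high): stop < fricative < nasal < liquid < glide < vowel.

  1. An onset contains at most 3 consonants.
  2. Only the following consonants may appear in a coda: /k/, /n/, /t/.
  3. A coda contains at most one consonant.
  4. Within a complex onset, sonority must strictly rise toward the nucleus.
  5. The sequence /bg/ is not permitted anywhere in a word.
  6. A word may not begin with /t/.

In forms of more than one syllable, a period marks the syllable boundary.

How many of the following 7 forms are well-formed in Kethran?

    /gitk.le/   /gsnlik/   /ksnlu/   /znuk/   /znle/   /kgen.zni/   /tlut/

/gitk.le/ — violates constraint 3: syllable 1 coda /tk/ has 2 consonants (> 1) → ill-formed
/gsnlik/ — violates constraint 1: syllable 1 onset /gsnl/ has 4 consonants (> 3) → ill-formed
/ksnlu/ — violates constraint 1: syllable 1 onset /ksnl/ has 4 consonants (> 3) → ill-formed
/znuk/ — σ1 onset /zn/ (2→3 rises), coda /k/ ok → well-formed
/znle/ — σ1 onset /znl/ (2→3→4 rises), coda /∅/ ok → well-formed
/kgen.zni/ — violates constraint 4: syllable 1 onset /kg/: /k/ (stop, 1) → /g/ (stop, 1) does not rise → ill-formed
/tlut/ — violates constraint 6: word begins with /t/ → ill-formed
Well-formed: /znuk/, /znle/ → 2.

2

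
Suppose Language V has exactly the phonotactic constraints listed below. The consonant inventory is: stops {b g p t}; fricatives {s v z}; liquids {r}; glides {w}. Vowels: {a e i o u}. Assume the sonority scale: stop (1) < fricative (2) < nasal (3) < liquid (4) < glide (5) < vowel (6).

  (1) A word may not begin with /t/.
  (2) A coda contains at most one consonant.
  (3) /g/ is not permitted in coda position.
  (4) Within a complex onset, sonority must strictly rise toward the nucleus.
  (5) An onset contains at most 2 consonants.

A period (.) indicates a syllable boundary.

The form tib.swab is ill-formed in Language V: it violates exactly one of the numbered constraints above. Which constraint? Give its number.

tib.swab: word begins with /t/.
This is a violation of constraint 1: "A word may not begin with /t/."
The remaining constraints (2, 3, 4, 5) are satisfied.

1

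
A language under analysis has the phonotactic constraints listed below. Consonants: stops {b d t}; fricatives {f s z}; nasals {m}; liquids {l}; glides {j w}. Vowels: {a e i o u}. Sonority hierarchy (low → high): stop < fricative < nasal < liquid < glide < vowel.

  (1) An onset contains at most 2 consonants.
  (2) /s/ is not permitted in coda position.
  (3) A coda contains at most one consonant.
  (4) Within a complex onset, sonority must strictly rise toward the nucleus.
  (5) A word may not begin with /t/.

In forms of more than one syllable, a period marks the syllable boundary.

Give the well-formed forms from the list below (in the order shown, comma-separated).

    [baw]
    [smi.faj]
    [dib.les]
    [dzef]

[baw] — σ1 onset /b/, coda /w/ ok → well-formed
[smi.faj] — σ1 onset /sm/ (2→3 rises), coda /∅/ ok; σ2 onset /f/, coda /j/ ok → well-formed
[dib.les] — violates constraint 2: syllable 2 coda contains /s/ → ill-formed
[dzef] — σ1 onset /dz/ (1→2 rises), coda /f/ ok → well-formed

[baw], [smi.faj], [dzef]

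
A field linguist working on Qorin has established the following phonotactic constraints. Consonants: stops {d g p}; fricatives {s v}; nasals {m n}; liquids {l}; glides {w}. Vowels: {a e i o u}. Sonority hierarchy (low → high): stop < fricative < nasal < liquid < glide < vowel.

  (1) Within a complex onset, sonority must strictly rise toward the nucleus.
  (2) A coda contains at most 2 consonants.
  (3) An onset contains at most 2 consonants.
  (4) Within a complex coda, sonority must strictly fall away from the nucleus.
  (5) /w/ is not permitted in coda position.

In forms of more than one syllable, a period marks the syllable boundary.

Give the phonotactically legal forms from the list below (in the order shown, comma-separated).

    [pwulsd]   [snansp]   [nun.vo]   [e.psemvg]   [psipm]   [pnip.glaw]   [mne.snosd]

[pwulsd] — violates constraint 2: syllable 1 coda /lsd/ has 3 consonants (> 2) → phonotactically illegal
[snansp] — violates constraint 2: syllable 1 coda /nsp/ has 3 consonants (> 2) → phonotactically illegal
[nun.vo] — σ1 onset /n/, coda /n/ ok; σ2 onset /v/, coda /∅/ ok → phonotactically legal
[e.psemvg] — violates constraint 2: syllable 2 coda /mvg/ has 3 consonants (> 2) → phonotactically illegal
[psipm] — violates constraint 4: syllable 1 coda /pm/: /p/ (stop, 1) → /m/ (nasal, 3) does not fall → phonotactically illegal
[pnip.glaw] — violates constraint 5: syllable 2 coda contains /w/ → phonotactically illegal
[mne.snosd] — violates constraint 1: syllable 1 onset /mn/: /m/ (nasal, 3) → /n/ (nasal, 3) does not rise → phonotactically illegal

[nun.vo]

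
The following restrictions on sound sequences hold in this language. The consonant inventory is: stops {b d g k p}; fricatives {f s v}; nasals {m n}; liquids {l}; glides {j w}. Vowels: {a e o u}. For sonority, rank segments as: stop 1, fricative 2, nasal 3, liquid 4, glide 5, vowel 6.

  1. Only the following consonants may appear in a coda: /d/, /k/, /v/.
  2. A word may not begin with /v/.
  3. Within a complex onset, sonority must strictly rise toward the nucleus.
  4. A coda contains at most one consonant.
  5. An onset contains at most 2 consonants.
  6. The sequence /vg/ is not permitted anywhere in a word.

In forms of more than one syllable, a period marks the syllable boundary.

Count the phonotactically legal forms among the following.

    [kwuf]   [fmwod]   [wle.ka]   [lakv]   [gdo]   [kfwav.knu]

0

[kwuf] — violates constraint 1: syllable 1 coda contains /f/, which is not a licensed coda consonant → phonotactically illegal
[fmwod] — violates constraint 5: syllable 1 onset /fmw/ has 3 consonants (> 2) → phonotactically illegal
[wle.ka] — violates constraint 3: syllable 1 onset /wl/: /w/ (glide, 5) → /l/ (liquid, 4) does not rise → phonotactically illegal
[lakv] — violates constraint 4: syllable 1 coda /kv/ has 2 consonants (> 1) → phonotactically illegal
[gdo] — violates constraint 3: syllable 1 onset /gd/: /g/ (stop, 1) → /d/ (stop, 1) does not rise → phonotactically illegal
[kfwav.knu] — violates constraint 5: syllable 1 onset /kfw/ has 3 consonants (> 2) → phonotactically illegal
No form is phonotactically legal → 0.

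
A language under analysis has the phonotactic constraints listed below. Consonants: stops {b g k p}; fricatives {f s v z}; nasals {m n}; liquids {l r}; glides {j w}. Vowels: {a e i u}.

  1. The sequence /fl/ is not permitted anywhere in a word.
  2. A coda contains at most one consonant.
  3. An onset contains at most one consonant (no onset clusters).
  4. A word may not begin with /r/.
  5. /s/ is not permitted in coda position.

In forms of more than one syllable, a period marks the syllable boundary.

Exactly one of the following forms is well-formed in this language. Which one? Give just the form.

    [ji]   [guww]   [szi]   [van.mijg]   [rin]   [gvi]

[ji] — σ1 onset /j/, coda /∅/ ok → well-formed
[guww] — violates constraint 2: syllable 1 coda /ww/ has 2 consonants (> 1) → ill-formed
[szi] — violates constraint 3: syllable 1 onset /sz/ has 2 consonants (> 1) → ill-formed
[van.mijg] — violates constraint 2: syllable 2 coda /jg/ has 2 consonants (> 1) → ill-formed
[rin] — violates constraint 4: word begins with /r/ → ill-formed
[gvi] — violates constraint 3: syllable 1 onset /gv/ has 2 consonants (> 1) → ill-formed

[ji]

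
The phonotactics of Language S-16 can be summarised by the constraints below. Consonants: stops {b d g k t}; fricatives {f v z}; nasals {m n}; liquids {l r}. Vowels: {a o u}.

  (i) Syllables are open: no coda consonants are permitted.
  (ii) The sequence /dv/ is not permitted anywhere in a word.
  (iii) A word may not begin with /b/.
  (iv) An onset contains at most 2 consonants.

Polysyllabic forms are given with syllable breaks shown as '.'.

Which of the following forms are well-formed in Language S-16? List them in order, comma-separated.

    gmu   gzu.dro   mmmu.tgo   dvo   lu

gmu — σ1 onset /gm/ (2C), coda /∅/ ok → well-formed
gzu.dro — σ1 onset /gz/ (2C), coda /∅/ ok; σ2 onset /dr/ (2C), coda /∅/ ok → well-formed
mmmu.tgo — violates constraint (iv): syllable 1 onset /mmm/ has 3 consonants (> 2) → ill-formed
dvo — violates constraint (ii): contains banned sequence /dv/ → ill-formed
lu — σ1 onset /l/, coda /∅/ ok → well-formed

gmu, gzu.dro, lu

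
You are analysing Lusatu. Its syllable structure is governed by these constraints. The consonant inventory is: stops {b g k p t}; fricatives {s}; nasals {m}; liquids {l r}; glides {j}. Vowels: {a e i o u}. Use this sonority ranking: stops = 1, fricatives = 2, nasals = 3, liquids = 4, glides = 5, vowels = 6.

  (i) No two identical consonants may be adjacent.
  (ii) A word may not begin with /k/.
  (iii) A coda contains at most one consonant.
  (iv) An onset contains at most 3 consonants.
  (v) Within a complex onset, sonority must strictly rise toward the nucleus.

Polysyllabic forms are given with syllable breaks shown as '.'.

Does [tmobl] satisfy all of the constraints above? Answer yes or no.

[tmobl] — violates constraint (iii): syllable 1 coda /bl/ has 2 consonants (> 1) → phonotactically illegal

no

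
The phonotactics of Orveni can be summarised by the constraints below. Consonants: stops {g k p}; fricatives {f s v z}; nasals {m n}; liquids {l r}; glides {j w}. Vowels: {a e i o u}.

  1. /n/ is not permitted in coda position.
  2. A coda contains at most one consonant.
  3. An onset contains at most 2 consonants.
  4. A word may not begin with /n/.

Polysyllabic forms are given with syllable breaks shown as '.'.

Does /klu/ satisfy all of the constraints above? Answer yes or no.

yes

/klu/ — σ1 onset /kl/ (2C), coda /∅/ ok → well-formed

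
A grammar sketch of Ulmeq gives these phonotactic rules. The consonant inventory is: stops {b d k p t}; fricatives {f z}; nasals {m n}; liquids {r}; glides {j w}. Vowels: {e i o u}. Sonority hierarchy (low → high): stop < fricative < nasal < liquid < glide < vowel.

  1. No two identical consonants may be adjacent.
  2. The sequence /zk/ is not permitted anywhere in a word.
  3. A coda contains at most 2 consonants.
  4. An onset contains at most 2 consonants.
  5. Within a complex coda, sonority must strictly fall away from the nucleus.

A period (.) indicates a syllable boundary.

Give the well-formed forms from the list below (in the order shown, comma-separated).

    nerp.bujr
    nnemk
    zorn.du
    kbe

nerp.bujr, zorn.du, kbe

nerp.bujr — σ1 onset /n/, coda /rp/ (4→1 falls) ok; σ2 onset /b/, coda /jr/ (5→4 falls) ok → well-formed
nnemk — violates constraint 1: adjacent identical consonants /nn/ → ill-formed
zorn.du — σ1 onset /z/, coda /rn/ (4→3 falls) ok; σ2 onset /d/, coda /∅/ ok → well-formed
kbe — σ1 onset /kb/ (2C), coda /∅/ ok → well-formed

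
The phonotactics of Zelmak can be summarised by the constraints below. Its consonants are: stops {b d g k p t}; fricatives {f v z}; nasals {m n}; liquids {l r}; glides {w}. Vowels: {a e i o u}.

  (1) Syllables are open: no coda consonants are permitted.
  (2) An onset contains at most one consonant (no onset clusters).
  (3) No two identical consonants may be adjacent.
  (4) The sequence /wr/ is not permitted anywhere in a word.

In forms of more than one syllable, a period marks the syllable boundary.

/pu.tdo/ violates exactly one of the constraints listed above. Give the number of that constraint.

/pu.tdo/: syllable 2 onset /td/ has 2 consonants (> 1).
This is a violation of constraint 2: "An onset contains at most one consonant (no onset clusters)."
The remaining constraints (1, 3, 4) are satisfied.

2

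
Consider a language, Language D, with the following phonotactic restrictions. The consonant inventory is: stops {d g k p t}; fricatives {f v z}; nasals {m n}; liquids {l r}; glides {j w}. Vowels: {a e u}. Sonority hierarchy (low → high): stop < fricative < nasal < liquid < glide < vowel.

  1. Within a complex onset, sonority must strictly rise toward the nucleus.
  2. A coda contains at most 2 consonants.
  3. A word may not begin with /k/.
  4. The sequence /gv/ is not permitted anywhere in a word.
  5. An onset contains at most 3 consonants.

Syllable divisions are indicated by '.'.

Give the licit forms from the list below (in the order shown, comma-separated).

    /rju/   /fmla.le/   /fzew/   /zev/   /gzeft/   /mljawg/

/rju/, /fmla.le/, /zev/, /gzeft/, /mljawg/

/rju/ — σ1 onset /rj/ (4→5 rises), coda /∅/ ok → licit
/fmla.le/ — σ1 onset /fml/ (2→3→4 rises), coda /∅/ ok; σ2 onset /l/, coda /∅/ ok → licit
/fzew/ — violates constraint 1: syllable 1 onset /fz/: /f/ (fricative, 2) → /z/ (fricative, 2) does not rise → illicit
/zev/ — σ1 onset /z/, coda /v/ ok → licit
/gzeft/ — σ1 onset /gz/ (1→2 rises), coda /ft/ (2C) ok → licit
/mljawg/ — σ1 onset /mlj/ (3→4→5 rises), coda /wg/ (2C) ok → licit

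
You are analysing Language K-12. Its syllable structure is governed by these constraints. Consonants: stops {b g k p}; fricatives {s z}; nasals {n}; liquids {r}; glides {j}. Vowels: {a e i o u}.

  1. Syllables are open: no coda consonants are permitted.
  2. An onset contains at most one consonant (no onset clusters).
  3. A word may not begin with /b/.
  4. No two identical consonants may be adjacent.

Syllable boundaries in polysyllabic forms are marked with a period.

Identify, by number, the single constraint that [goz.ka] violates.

1

[goz.ka]: syllable 1 coda /z/ has 1 consonant (> 0).
This is a violation of constraint 1: "Syllables are open: no coda consonants are permitted."
The remaining constraints (2, 3, 4) are satisfied.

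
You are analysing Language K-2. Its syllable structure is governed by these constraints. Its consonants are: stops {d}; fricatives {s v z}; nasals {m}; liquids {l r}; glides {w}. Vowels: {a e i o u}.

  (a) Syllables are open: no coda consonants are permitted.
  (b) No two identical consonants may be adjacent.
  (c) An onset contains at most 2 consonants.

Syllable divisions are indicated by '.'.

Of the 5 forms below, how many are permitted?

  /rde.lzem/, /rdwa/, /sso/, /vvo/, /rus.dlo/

/rde.lzem/ — violates constraint (a): syllable 2 coda /m/ has 1 consonant (> 0) → not permitted
/rdwa/ — violates constraint (c): syllable 1 onset /rdw/ has 3 consonants (> 2) → not permitted
/sso/ — violates constraint (b): adjacent identical consonants /ss/ → not permitted
/vvo/ — violates constraint (b): adjacent identical consonants /vv/ → not permitted
/rus.dlo/ — violates constraint (a): syllable 1 coda /s/ has 1 consonant (> 0) → not permitted
No form is permitted → 0.

0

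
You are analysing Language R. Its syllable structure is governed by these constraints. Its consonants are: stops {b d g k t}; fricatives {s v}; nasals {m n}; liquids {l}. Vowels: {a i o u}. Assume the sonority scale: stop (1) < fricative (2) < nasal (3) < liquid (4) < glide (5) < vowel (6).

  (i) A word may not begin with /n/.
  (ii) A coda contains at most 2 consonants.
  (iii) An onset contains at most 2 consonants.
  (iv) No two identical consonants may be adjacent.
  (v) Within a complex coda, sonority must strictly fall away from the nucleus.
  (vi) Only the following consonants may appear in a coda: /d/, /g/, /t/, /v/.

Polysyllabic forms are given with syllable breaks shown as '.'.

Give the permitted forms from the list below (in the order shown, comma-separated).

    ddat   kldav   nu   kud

kud

ddat — violates constraint (iv): adjacent identical consonants /dd/ → not permitted
kldav — violates constraint (iii): syllable 1 onset /kld/ has 3 consonants (> 2) → not permitted
nu — violates constraint (i): word begins with /n/ → not permitted
kud — σ1 onset /k/, coda /d/ ok → permitted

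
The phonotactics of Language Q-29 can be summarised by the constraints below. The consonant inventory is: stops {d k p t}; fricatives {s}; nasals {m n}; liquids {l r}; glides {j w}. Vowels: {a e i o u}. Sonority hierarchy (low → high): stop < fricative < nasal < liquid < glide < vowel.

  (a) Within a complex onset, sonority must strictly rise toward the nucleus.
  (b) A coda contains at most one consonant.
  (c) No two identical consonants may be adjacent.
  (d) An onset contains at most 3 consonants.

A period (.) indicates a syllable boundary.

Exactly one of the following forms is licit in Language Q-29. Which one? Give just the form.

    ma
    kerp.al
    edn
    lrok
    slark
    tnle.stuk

ma

ma — σ1 onset /m/, coda /∅/ ok → licit
kerp.al — violates constraint (b): syllable 1 coda /rp/ has 2 consonants (> 1) → illicit
edn — violates constraint (b): syllable 1 coda /dn/ has 2 consonants (> 1) → illicit
lrok — violates constraint (a): syllable 1 onset /lr/: /l/ (liquid, 4) → /r/ (liquid, 4) does not rise → illicit
slark — violates constraint (b): syllable 1 coda /rk/ has 2 consonants (> 1) → illicit
tnle.stuk — violates constraint (a): syllable 2 onset /st/: /s/ (fricative, 2) → /t/ (stop, 1) does not rise → illicit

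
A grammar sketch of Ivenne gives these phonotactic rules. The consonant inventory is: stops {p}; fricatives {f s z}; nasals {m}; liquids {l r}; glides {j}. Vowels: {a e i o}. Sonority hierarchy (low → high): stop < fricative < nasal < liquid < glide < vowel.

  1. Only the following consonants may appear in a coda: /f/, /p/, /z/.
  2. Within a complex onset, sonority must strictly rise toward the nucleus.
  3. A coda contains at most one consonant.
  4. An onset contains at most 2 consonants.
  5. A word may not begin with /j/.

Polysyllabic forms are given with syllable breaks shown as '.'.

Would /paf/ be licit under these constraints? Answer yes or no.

/paf/ — σ1 onset /p/, coda /f/ ok → licit

yes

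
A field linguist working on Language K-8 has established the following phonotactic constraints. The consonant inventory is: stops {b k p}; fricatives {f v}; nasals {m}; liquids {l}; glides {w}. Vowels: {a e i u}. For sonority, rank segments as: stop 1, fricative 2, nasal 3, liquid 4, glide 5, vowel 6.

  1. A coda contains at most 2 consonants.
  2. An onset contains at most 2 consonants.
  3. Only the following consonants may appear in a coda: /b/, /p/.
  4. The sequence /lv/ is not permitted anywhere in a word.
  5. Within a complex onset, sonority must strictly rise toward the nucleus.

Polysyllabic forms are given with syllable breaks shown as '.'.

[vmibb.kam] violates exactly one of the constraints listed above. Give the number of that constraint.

[vmibb.kam]: syllable 2 coda contains /m/, which is not a licensed coda consonant.
This is a violation of constraint 3: "Only the following consonants may appear in a coda: /b/, /p/."
The remaining constraints (1, 2, 4, 5) are satisfied.

3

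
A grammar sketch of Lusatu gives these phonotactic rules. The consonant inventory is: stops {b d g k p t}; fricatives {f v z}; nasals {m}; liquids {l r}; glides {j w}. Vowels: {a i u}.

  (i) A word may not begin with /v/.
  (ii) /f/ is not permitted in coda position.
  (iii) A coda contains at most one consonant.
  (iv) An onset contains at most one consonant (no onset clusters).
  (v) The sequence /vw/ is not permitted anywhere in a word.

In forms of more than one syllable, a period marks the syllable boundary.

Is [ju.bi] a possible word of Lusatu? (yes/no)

[ju.bi] — σ1 onset /j/, coda /∅/ ok; σ2 onset /b/, coda /∅/ ok → permitted

yes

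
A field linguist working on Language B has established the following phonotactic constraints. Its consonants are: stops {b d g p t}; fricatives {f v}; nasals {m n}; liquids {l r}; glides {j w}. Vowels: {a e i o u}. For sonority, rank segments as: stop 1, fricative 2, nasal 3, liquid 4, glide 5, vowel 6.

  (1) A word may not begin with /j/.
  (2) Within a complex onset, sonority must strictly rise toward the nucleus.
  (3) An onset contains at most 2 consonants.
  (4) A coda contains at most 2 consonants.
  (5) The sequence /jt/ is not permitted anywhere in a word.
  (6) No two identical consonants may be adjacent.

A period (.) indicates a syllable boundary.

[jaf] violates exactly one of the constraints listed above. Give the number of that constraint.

1

[jaf]: word begins with /j/.
This is a violation of constraint 1: "A word may not begin with /j/."
The remaining constraints (2, 3, 4, 5, 6) are satisfied.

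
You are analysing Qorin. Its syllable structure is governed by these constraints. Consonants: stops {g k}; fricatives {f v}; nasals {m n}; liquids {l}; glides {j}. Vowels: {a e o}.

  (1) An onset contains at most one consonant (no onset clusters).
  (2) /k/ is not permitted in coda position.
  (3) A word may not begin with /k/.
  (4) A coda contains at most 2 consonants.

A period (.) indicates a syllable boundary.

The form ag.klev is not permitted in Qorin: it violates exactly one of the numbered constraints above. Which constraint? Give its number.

1

ag.klev: syllable 2 onset /kl/ has 2 consonants (> 1).
This is a violation of constraint 1: "An onset contains at most one consonant (no onset clusters)."
The remaining constraints (2, 3, 4) are satisfied.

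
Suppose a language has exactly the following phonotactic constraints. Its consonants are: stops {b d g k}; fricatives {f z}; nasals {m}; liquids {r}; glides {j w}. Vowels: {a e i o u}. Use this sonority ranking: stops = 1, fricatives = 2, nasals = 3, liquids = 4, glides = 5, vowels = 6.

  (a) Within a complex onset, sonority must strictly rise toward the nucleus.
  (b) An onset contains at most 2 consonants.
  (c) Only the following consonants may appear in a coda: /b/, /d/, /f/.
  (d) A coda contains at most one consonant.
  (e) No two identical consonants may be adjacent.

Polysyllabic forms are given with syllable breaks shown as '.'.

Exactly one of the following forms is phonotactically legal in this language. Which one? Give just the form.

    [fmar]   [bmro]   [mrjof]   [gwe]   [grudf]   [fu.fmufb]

[fmar] — violates constraint (c): syllable 1 coda contains /r/, which is not a licensed coda consonant → phonotactically illegal
[bmro] — violates constraint (b): syllable 1 onset /bmr/ has 3 consonants (> 2) → phonotactically illegal
[mrjof] — violates constraint (b): syllable 1 onset /mrj/ has 3 consonants (> 2) → phonotactically illegal
[gwe] — σ1 onset /gw/ (1→5 rises), coda /∅/ ok → phonotactically legal
[grudf] — violates constraint (d): syllable 1 coda /df/ has 2 consonants (> 1) → phonotactically illegal
[fu.fmufb] — violates constraint (d): syllable 2 coda /fb/ has 2 consonants (> 1) → phonotactically illegal

[gwe]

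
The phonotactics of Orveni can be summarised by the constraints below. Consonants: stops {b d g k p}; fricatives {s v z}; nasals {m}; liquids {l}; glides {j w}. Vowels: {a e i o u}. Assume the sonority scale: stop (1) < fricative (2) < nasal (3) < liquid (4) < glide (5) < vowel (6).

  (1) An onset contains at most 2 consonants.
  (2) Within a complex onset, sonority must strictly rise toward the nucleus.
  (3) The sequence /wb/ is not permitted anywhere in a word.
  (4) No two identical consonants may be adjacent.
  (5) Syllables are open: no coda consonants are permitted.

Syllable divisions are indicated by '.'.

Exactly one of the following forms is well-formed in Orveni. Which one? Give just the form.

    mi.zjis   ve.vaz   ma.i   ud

mi.zjis — violates constraint 5: syllable 2 coda /s/ has 1 consonant (> 0) → ill-formed
ve.vaz — violates constraint 5: syllable 2 coda /z/ has 1 consonant (> 0) → ill-formed
ma.i — σ1 onset /m/, coda /∅/ ok; σ2 onset /∅/, coda /∅/ ok → well-formed
ud — violates constraint 5: syllable 1 coda /d/ has 1 consonant (> 0) → ill-formed

ma.i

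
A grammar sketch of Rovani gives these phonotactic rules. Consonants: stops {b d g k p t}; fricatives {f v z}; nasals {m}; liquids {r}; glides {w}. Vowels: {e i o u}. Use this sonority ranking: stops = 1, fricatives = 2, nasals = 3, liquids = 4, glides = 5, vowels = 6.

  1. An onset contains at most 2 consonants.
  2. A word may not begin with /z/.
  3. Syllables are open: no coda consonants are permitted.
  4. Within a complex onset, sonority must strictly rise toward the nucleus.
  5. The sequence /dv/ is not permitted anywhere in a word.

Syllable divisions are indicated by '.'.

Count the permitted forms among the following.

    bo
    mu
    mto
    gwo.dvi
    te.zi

bo — σ1 onset /b/, coda /∅/ ok → permitted
mu — σ1 onset /m/, coda /∅/ ok → permitted
mto — violates constraint 4: syllable 1 onset /mt/: /m/ (nasal, 3) → /t/ (stop, 1) does not rise → not permitted
gwo.dvi — violates constraint 5: contains banned sequence /dv/ → not permitted
te.zi — σ1 onset /t/, coda /∅/ ok; σ2 onset /z/, coda /∅/ ok → permitted
Permitted: bo, mu, te.zi → 3.

3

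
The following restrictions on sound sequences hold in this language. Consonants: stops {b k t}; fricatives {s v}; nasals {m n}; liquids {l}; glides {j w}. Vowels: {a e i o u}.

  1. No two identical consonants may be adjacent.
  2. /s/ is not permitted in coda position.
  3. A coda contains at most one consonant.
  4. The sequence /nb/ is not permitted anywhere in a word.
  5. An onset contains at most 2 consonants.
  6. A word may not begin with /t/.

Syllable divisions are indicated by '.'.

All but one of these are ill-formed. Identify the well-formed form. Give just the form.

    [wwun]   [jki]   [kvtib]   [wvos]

[wwun] — violates constraint 1: adjacent identical consonants /ww/ → ill-formed
[jki] — σ1 onset /jk/ (2C), coda /∅/ ok → well-formed
[kvtib] — violates constraint 5: syllable 1 onset /kvt/ has 3 consonants (> 2) → ill-formed
[wvos] — violates constraint 2: syllable 1 coda contains /s/ → ill-formed

[jki]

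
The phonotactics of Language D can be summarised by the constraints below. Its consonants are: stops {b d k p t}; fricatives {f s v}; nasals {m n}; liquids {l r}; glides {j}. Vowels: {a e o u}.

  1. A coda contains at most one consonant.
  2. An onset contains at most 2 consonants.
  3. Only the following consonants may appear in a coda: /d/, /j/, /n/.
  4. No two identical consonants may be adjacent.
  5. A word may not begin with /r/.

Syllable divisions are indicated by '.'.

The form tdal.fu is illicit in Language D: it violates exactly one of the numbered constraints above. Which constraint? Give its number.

3

tdal.fu: syllable 1 coda contains /l/, which is not a licensed coda consonant.
This is a violation of constraint 3: "Only the following consonants may appear in a coda: /d/, /j/, /n/."
The remaining constraints (1, 2, 4, 5) are satisfied.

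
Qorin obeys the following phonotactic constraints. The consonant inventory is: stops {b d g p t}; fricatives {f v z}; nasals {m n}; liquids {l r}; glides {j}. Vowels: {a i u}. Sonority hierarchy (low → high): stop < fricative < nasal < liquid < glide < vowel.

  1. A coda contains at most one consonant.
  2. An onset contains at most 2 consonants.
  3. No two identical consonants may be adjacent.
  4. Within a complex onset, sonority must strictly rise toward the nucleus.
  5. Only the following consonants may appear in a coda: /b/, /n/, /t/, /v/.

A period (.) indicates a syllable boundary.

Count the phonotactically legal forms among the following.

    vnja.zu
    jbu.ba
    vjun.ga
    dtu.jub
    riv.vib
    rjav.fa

2

vnja.zu — violates constraint 2: syllable 1 onset /vnj/ has 3 consonants (> 2) → phonotactically illegal
jbu.ba — violates constraint 4: syllable 1 onset /jb/: /j/ (glide, 5) → /b/ (stop, 1) does not rise → phonotactically illegal
vjun.ga — σ1 onset /vj/ (2→5 rises), coda /n/ ok; σ2 onset /g/, coda /∅/ ok → phonotactically legal
dtu.jub — violates constraint 4: syllable 1 onset /dt/: /d/ (stop, 1) → /t/ (stop, 1) does not rise → phonotactically illegal
riv.vib — violates constraint 3: adjacent identical consonants /vv/ → phonotactically illegal
rjav.fa — σ1 onset /rj/ (4→5 rises), coda /v/ ok; σ2 onset /f/, coda /∅/ ok → phonotactically legal
Phonotactically legal: vjun.ga, rjav.fa → 2.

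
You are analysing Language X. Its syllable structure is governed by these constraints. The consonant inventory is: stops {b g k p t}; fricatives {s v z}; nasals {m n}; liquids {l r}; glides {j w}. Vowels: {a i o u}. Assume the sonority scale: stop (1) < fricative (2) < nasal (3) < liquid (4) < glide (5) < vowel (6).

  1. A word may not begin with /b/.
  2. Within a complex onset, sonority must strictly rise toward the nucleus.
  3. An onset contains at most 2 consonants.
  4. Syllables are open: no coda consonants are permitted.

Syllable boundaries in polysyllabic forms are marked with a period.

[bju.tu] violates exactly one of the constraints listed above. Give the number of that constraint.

[bju.tu]: word begins with /b/.
This is a violation of constraint 1: "A word may not begin with /b/."
The remaining constraints (2, 3, 4) are satisfied.

1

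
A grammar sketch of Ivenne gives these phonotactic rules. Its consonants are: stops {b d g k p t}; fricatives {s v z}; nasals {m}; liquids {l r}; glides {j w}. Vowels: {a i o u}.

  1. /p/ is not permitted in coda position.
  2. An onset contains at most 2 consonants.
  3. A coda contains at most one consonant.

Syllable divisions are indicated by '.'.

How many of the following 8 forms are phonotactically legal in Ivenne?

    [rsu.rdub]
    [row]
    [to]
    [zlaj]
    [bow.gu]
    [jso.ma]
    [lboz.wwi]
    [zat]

[rsu.rdub] — σ1 onset /rs/ (2C), coda /∅/ ok; σ2 onset /rd/ (2C), coda /b/ ok → phonotactically legal
[row] — σ1 onset /r/, coda /w/ ok → phonotactically legal
[to] — σ1 onset /t/, coda /∅/ ok → phonotactically legal
[zlaj] — σ1 onset /zl/ (2C), coda /j/ ok → phonotactically legal
[bow.gu] — σ1 onset /b/, coda /w/ ok; σ2 onset /g/, coda /∅/ ok → phonotactically legal
[jso.ma] — σ1 onset /js/ (2C), coda /∅/ ok; σ2 onset /m/, coda /∅/ ok → phonotactically legal
[lboz.wwi] — σ1 onset /lb/ (2C), coda /z/ ok; σ2 onset /ww/ (2C), coda /∅/ ok → phonotactically legal
[zat] — σ1 onset /z/, coda /t/ ok → phonotactically legal
Phonotactically legal: [rsu.rdub], [row], [to], [zlaj], [bow.gu], [jso.ma], [lboz.wwi], [zat] → 8.

8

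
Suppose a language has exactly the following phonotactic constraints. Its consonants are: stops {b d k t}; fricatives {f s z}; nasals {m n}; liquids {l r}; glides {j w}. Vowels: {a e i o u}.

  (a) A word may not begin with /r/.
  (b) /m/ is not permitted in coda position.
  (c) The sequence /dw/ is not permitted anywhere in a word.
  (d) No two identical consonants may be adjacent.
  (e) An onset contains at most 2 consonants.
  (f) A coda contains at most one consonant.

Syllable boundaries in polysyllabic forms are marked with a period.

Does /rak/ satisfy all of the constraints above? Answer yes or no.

/rak/ — violates constraint (a): word begins with /r/ → illicit

no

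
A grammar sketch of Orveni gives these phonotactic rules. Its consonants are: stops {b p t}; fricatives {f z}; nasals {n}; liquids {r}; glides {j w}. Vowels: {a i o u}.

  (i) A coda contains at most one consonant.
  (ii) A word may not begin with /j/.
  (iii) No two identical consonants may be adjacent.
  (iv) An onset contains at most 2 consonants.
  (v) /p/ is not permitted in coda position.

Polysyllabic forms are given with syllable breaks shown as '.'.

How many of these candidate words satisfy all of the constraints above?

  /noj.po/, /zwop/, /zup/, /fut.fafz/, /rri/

/noj.po/ — σ1 onset /n/, coda /j/ ok; σ2 onset /p/, coda /∅/ ok → permitted
/zwop/ — violates constraint (v): syllable 1 coda contains /p/ → not permitted
/zup/ — violates constraint (v): syllable 1 coda contains /p/ → not permitted
/fut.fafz/ — violates constraint (i): syllable 2 coda /fz/ has 2 consonants (> 1) → not permitted
/rri/ — violates constraint (iii): adjacent identical consonants /rr/ → not permitted
Permitted: /noj.po/ → 1.

1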